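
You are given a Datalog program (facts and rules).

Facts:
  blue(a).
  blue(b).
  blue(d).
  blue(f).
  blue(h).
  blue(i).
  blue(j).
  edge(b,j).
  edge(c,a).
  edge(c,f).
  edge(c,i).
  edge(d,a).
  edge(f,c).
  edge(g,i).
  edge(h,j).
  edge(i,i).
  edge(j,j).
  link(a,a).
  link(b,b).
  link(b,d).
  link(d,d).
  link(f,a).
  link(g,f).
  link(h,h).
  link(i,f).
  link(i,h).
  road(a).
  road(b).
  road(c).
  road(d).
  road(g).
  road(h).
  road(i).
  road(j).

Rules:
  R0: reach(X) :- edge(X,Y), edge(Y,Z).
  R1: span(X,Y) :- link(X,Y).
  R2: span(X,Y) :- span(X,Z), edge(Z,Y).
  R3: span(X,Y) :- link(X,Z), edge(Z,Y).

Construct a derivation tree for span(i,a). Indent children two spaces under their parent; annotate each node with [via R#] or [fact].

round 1: derive span(a,a) via R1 from link(a,a)
round 1: derive span(b,b) via R1 from link(b,b)
round 1: derive span(b,d) via R1 from link(b,d)
round 1: derive span(d,d) via R1 from link(d,d)
round 1: derive span(f,a) via R1 from link(f,a)
round 1: derive span(g,f) via R1 from link(g,f)
round 1: derive span(h,h) via R1 from link(h,h)
round 1: derive span(i,f) via R1 from link(i,f)
round 1: derive span(i,h) via R1 from link(i,h)
round 1: derive span(b,a) via R3 from link(b,d), edge(d,a)
round 1: derive span(b,j) via R3 from link(b,b), edge(b,j)
round 1: derive span(d,a) via R3 from link(d,d), edge(d,a)
round 1: derive span(g,c) via R3 from link(g,f), edge(f,c)
round 1: derive span(h,j) via R3 from link(h,h), edge(h,j)
round 1: derive span(i,c) via R3 from link(i,f), edge(f,c)
round 1: derive span(i,j) via R3 from link(i,h), edge(h,j)
round 2: derive span(g,a) via R2 from span(g,c), edge(c,a)
round 2: derive span(g,i) via R2 from span(g,c), edge(c,i)
round 2: derive span(i,a) via R2 from span(i,c), edge(c,a)
round 2: derive span(i,i) via R2 from span(i,c), edge(c,i)

span(i,a)  [via R2]
  span(i,c)  [via R3]
    link(i,f)  [fact]
    edge(f,c)  [fact]
  edge(c,a)  [fact]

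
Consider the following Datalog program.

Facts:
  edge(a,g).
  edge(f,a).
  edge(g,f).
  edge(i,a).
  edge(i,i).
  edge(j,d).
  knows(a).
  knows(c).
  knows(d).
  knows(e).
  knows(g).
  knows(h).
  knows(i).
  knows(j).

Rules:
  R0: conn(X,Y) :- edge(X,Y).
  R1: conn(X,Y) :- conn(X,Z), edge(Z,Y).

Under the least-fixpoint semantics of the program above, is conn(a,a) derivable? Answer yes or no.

round 1: derive conn(a,g) via R0 from edge(a,g)
round 1: derive conn(f,a) via R0 from edge(f,a)
round 1: derive conn(g,f) via R0 from edge(g,f)
round 1: derive conn(i,a) via R0 from edge(i,a)
round 1: derive conn(i,i) via R0 from edge(i,i)
round 1: derive conn(j,d) via R0 from edge(j,d)
round 2: derive conn(a,f) via R1 from conn(a,g), edge(g,f)
round 2: derive conn(f,g) via R1 from conn(f,a), edge(a,g)
round 2: derive conn(g,a) via R1 from conn(g,f), edge(f,a)
round 2: derive conn(i,g) via R1 from conn(i,a), edge(a,g)
round 3: derive conn(a,a) via R1 from conn(a,f), edge(f,a)
round 3: derive conn(f,f) via R1 from conn(f,g), edge(g,f)
round 3: derive conn(g,g) via R1 from conn(g,a), edge(a,g)
round 3: derive conn(i,f) via R1 from conn(i,g), edge(g,f)

yes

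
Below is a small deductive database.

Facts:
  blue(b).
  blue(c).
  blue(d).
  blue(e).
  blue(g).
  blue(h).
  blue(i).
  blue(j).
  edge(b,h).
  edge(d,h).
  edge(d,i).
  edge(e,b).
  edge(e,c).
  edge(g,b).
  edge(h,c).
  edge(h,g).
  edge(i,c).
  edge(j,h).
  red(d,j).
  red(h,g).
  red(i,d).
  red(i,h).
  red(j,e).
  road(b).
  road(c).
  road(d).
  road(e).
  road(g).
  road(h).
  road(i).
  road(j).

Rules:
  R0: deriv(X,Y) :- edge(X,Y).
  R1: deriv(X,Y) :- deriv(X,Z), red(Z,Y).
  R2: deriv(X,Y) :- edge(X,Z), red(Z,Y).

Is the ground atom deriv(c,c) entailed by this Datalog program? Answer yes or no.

no

round 1: derive deriv(b,h) via R0 from edge(b,h)
round 1: derive deriv(d,h) via R0 from edge(d,h)
round 1: derive deriv(d,i) via R0 from edge(d,i)
round 1: derive deriv(e,b) via R0 from edge(e,b)
round 1: derive deriv(e,c) via R0 from edge(e,c)
round 1: derive deriv(g,b) via R0 from edge(g,b)
round 1: derive deriv(h,c) via R0 from edge(h,c)
round 1: derive deriv(h,g) via R0 from edge(h,g)
round 1: derive deriv(i,c) via R0 from edge(i,c)
round 1: derive deriv(j,h) via R0 from edge(j,h)
round 1: derive deriv(b,g) via R2 from edge(b,h), red(h,g)
round 1: derive deriv(d,d) via R2 from edge(d,i), red(i,d)
round 1: derive deriv(d,g) via R2 from edge(d,h), red(h,g)
round 1: derive deriv(j,g) via R2 from edge(j,h), red(h,g)
round 2: derive deriv(d,j) via R1 from deriv(d,d), red(d,j)
round 3: derive deriv(d,e) via R1 from deriv(d,j), red(j,e)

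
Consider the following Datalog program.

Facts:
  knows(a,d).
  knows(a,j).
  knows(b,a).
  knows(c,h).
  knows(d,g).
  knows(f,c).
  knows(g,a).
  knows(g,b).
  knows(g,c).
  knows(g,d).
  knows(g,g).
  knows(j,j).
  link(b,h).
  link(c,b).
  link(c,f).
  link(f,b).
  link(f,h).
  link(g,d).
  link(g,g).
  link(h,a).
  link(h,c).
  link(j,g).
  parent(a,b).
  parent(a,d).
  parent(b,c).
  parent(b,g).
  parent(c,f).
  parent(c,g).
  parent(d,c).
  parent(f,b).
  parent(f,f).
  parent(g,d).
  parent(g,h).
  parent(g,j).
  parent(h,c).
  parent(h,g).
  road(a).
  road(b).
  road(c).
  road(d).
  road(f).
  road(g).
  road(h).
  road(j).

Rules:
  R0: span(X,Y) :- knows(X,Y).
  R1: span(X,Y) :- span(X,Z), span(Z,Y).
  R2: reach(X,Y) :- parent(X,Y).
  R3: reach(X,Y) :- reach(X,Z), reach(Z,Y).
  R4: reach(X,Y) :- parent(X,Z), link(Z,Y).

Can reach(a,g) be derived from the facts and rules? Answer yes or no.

yes

round 1: derive reach(a,b) via R2 from parent(a,b)
round 1: derive reach(a,d) via R2 from parent(a,d)
round 1: derive reach(b,c) via R2 from parent(b,c)
round 1: derive reach(b,g) via R2 from parent(b,g)
round 1: derive reach(c,f) via R2 from parent(c,f)
round 1: derive reach(c,g) via R2 from parent(c,g)
round 1: derive reach(d,c) via R2 from parent(d,c)
round 1: derive reach(f,b) via R2 from parent(f,b)
round 1: derive reach(f,f) via R2 from parent(f,f)
round 1: derive reach(g,d) via R2 from parent(g,d)
round 1: derive reach(g,h) via R2 from parent(g,h)
round 1: derive reach(g,j) via R2 from parent(g,j)
round 1: derive reach(h,c) via R2 from parent(h,c)
round 1: derive reach(h,g) via R2 from parent(h,g)
round 1: derive reach(a,h) via R4 from parent(a,b), link(b,h)
round 1: derive reach(b,b) via R4 from parent(b,c), link(c,b)
round 1: derive reach(b,d) via R4 from parent(b,g), link(g,d)
round 1: derive reach(b,f) via R4 from parent(b,c), link(c,f)
round 1: derive reach(c,b) via R4 from parent(c,f), link(f,b)
round 1: derive reach(c,d) via R4 from parent(c,g), link(g,d)
round 1: derive reach(c,h) via R4 from parent(c,f), link(f,h)
round 1: derive reach(d,b) via R4 from parent(d,c), link(c,b)
round 1: derive reach(d,f) via R4 from parent(d,c), link(c,f)
round 1: derive reach(f,h) via R4 from parent(f,b), link(b,h)
round 1: derive reach(g,a) via R4 from parent(g,h), link(h,a)
round 1: derive reach(g,c) via R4 from parent(g,h), link(h,c)
round 1: derive reach(g,g) via R4 from parent(g,j), link(j,g)
round 1: derive reach(h,b) via R4 from parent(h,c), link(c,b)
round 1: derive reach(h,d) via R4 from parent(h,g), link(g,d)
round 1: derive reach(h,f) via R4 from parent(h,c), link(c,f)
round 2: derive reach(a,c) via R3 from reach(a,b), reach(b,c)
round 2: derive reach(a,f) via R3 from reach(a,b), reach(b,f)
round 2: derive reach(a,g) via R3 from reach(a,b), reach(b,g)
round 2: derive reach(b,a) via R3 from reach(b,g), reach(g,a)
round 2: derive reach(b,h) via R3 from reach(b,c), reach(c,h)
round 2: derive reach(b,j) via R3 from reach(b,g), reach(g,j)
round 2: derive reach(c,a) via R3 from reach(c,g), reach(g,a)
round 2: derive reach(c,c) via R3 from reach(c,b), reach(b,c)
round 2: derive reach(c,j) via R3 from reach(c,g), reach(g,j)
round 2: derive reach(d,d) via R3 from reach(d,b), reach(b,d)
round 2: derive reach(d,g) via R3 from reach(d,b), reach(b,g)
round 2: derive reach(d,h) via R3 from reach(d,c), reach(c,h)
round 2: derive reach(f,c) via R3 from reach(f,b), reach(b,c)
round 2: derive reach(f,d) via R3 from reach(f,b), reach(b,d)
round 2: derive reach(f,g) via R3 from reach(f,b), reach(b,g)
round 2: derive reach(g,b) via R3 from reach(g,a), reach(a,b)
round 2: derive reach(g,f) via R3 from reach(g,c), reach(c,f)
round 2: derive reach(h,a) via R3 from reach(h,g), reach(g,a)
round 2: derive reach(h,h) via R3 from reach(h,c), reach(c,h)
round 2: derive reach(h,j) via R3 from reach(h,g), reach(g,j)
round 3: derive reach(a,a) via R3 from reach(a,b), reach(b,a)
round 3: derive reach(a,j) via R3 from reach(a,b), reach(b,j)
round 3: derive reach(d,a) via R3 from reach(d,b), reach(b,a)
round 3: derive reach(d,j) via R3 from reach(d,b), reach(b,j)
round 3: derive reach(f,a) via R3 from reach(f,b), reach(b,a)
round 3: derive reach(f,j) via R3 from reach(f,b), reach(b,j)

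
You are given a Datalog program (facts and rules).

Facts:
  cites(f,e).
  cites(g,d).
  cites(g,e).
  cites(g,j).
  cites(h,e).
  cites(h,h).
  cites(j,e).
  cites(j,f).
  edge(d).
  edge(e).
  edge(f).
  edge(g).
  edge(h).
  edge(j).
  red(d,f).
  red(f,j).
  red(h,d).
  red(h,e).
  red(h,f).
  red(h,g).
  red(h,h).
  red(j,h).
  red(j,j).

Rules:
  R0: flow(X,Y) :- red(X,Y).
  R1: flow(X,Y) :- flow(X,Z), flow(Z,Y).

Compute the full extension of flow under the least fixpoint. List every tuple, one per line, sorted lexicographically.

round 1: derive flow(d,f) via R0 from red(d,f)
round 1: derive flow(f,j) via R0 from red(f,j)
round 1: derive flow(h,d) via R0 from red(h,d)
round 1: derive flow(h,e) via R0 from red(h,e)
round 1: derive flow(h,f) via R0 from red(h,f)
round 1: derive flow(h,g) via R0 from red(h,g)
round 1: derive flow(h,h) via R0 from red(h,h)
round 1: derive flow(j,h) via R0 from red(j,h)
round 1: derive flow(j,j) via R0 from red(j,j)
round 2: derive flow(d,j) via R1 from flow(d,f), flow(f,j)
round 2: derive flow(f,h) via R1 from flow(f,j), flow(j,h)
round 2: derive flow(h,j) via R1 from flow(h,f), flow(f,j)
round 2: derive flow(j,d) via R1 from flow(j,h), flow(h,d)
round 2: derive flow(j,e) via R1 from flow(j,h), flow(h,e)
round 2: derive flow(j,f) via R1 from flow(j,h), flow(h,f)
round 2: derive flow(j,g) via R1 from flow(j,h), flow(h,g)
round 3: derive flow(d,d) via R1 from flow(d,j), flow(j,d)
round 3: derive flow(d,e) via R1 from flow(d,j), flow(j,e)
round 3: derive flow(d,g) via R1 from flow(d,j), flow(j,g)
round 3: derive flow(d,h) via R1 from flow(d,f), flow(f,h)
round 3: derive flow(f,d) via R1 from flow(f,h), flow(h,d)
round 3: derive flow(f,e) via R1 from flow(f,h), flow(h,e)
round 3: derive flow(f,f) via R1 from flow(f,h), flow(h,f)
round 3: derive flow(f,g) via R1 from flow(f,h), flow(h,g)

flow(d,d)
flow(d,e)
flow(d,f)
flow(d,g)
flow(d,h)
flow(d,j)
flow(f,d)
flow(f,e)
flow(f,f)
flow(f,g)
flow(f,h)
flow(f,j)
flow(h,d)
flow(h,e)
flow(h,f)
flow(h,g)
flow(h,h)
flow(h,j)
flow(j,d)
flow(j,e)
flow(j,f)
flow(j,g)
flow(j,h)
flow(j,j)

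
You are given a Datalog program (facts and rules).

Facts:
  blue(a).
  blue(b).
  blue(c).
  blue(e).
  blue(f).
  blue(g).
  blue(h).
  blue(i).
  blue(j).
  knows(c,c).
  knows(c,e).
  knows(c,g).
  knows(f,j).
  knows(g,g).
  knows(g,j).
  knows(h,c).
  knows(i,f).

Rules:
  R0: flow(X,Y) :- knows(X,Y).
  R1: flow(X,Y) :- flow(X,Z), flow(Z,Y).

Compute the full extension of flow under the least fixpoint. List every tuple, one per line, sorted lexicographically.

flow(c,c)
flow(c,e)
flow(c,g)
flow(c,j)
flow(f,j)
flow(g,g)
flow(g,j)
flow(h,c)
flow(h,e)
flow(h,g)
flow(h,j)
flow(i,f)
flow(i,j)

round 1: derive flow(c,c) via R0 from knows(c,c)
round 1: derive flow(c,e) via R0 from knows(c,e)
round 1: derive flow(c,g) via R0 from knows(c,g)
round 1: derive flow(f,j) via R0 from knows(f,j)
round 1: derive flow(g,g) via R0 from knows(g,g)
round 1: derive flow(g,j) via R0 from knows(g,j)
round 1: derive flow(h,c) via R0 from knows(h,c)
round 1: derive flow(i,f) via R0 from knows(i,f)
round 2: derive flow(c,j) via R1 from flow(c,g), flow(g,j)
round 2: derive flow(h,e) via R1 from flow(h,c), flow(c,e)
round 2: derive flow(h,g) via R1 from flow(h,c), flow(c,g)
round 2: derive flow(i,j) via R1 from flow(i,f), flow(f,j)
round 3: derive flow(h,j) via R1 from flow(h,c), flow(c,j)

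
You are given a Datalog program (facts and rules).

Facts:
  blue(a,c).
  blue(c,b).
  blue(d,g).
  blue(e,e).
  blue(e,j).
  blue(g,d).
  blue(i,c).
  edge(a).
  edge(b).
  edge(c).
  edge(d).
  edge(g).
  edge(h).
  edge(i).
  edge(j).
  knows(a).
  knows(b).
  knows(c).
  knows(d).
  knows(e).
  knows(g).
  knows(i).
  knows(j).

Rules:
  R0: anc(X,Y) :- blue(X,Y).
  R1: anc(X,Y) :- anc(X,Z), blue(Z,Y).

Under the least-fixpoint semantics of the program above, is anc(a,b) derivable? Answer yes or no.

yes

round 1: derive anc(a,c) via R0 from blue(a,c)
round 1: derive anc(c,b) via R0 from blue(c,b)
round 1: derive anc(d,g) via R0 from blue(d,g)
round 1: derive anc(e,e) via R0 from blue(e,e)
round 1: derive anc(e,j) via R0 from blue(e,j)
round 1: derive anc(g,d) via R0 from blue(g,d)
round 1: derive anc(i,c) via R0 from blue(i,c)
round 2: derive anc(a,b) via R1 from anc(a,c), blue(c,b)
round 2: derive anc(d,d) via R1 from anc(d,g), blue(g,d)
round 2: derive anc(g,g) via R1 from anc(g,d), blue(d,g)
round 2: derive anc(i,b) via R1 from anc(i,c), blue(c,b)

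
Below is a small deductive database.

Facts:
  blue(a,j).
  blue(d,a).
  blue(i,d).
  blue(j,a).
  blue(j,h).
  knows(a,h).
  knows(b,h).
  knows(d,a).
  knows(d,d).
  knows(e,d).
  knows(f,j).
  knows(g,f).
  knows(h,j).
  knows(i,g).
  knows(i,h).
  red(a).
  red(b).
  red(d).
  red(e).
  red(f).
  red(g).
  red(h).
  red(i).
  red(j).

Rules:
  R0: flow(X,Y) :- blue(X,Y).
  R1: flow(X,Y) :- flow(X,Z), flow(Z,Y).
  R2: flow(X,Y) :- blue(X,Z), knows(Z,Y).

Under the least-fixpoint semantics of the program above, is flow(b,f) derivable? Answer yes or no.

no

round 1: derive flow(a,j) via R0 from blue(a,j)
round 1: derive flow(d,a) via R0 from blue(d,a)
round 1: derive flow(i,d) via R0 from blue(i,d)
round 1: derive flow(j,a) via R0 from blue(j,a)
round 1: derive flow(j,h) via R0 from blue(j,h)
round 1: derive flow(d,h) via R2 from blue(d,a), knows(a,h)
round 1: derive flow(i,a) via R2 from blue(i,d), knows(d,a)
round 1: derive flow(j,j) via R2 from blue(j,h), knows(h,j)
round 2: derive flow(a,a) via R1 from flow(a,j), flow(j,a)
round 2: derive flow(a,h) via R1 from flow(a,j), flow(j,h)
round 2: derive flow(d,j) via R1 from flow(d,a), flow(a,j)
round 2: derive flow(i,h) via R1 from flow(i,d), flow(d,h)
round 2: derive flow(i,j) via R1 from flow(i,a), flow(a,j)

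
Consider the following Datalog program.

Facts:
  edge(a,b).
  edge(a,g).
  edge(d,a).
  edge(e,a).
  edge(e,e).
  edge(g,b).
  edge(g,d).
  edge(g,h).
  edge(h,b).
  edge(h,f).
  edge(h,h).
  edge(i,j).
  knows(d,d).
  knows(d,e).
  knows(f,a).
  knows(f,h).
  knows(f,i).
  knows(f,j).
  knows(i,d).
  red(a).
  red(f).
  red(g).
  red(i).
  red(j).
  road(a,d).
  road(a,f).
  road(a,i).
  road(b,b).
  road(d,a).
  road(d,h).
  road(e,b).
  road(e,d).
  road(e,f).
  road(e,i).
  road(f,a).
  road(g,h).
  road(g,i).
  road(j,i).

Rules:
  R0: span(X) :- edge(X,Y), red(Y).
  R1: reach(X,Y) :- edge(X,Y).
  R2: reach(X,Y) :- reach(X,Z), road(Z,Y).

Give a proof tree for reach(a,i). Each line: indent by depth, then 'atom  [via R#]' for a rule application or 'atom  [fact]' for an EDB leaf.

reach(a,i)  [via R2]
  reach(a,g)  [via R1]
    edge(a,g)  [fact]
  road(g,i)  [fact]

round 1: derive reach(a,b) via R1 from edge(a,b)
round 1: derive reach(a,g) via R1 from edge(a,g)
round 1: derive reach(d,a) via R1 from edge(d,a)
round 1: derive reach(e,a) via R1 from edge(e,a)
round 1: derive reach(e,e) via R1 from edge(e,e)
round 1: derive reach(g,b) via R1 from edge(g,b)
round 1: derive reach(g,d) via R1 from edge(g,d)
round 1: derive reach(g,h) via R1 from edge(g,h)
round 1: derive reach(h,b) via R1 from edge(h,b)
round 1: derive reach(h,f) via R1 from edge(h,f)
round 1: derive reach(h,h) via R1 from edge(h,h)
round 1: derive reach(i,j) via R1 from edge(i,j)
round 2: derive reach(a,h) via R2 from reach(a,g), road(g,h)
round 2: derive reach(a,i) via R2 from reach(a,g), road(g,i)
round 2: derive reach(d,d) via R2 from reach(d,a), road(a,d)
round 2: derive reach(d,f) via R2 from reach(d,a), road(a,f)
round 2: derive reach(d,i) via R2 from reach(d,a), road(a,i)
round 2: derive reach(e,b) via R2 from reach(e,e), road(e,b)
round 2: derive reach(e,d) via R2 from reach(e,a), road(a,d)
round 2: derive reach(e,f) via R2 from reach(e,a), road(a,f)
round 2: derive reach(e,i) via R2 from reach(e,a), road(a,i)
round 2: derive reach(g,a) via R2 from reach(g,d), road(d,a)
round 2: derive reach(h,a) via R2 from reach(h,f), road(f,a)
round 2: derive reach(i,i) via R2 from reach(i,j), road(j,i)
round 3: derive reach(d,h) via R2 from reach(d,d), road(d,h)
round 3: derive reach(e,h) via R2 from reach(e,d), road(d,h)
round 3: derive reach(g,f) via R2 from reach(g,a), road(a,f)
round 3: derive reach(g,i) via R2 from reach(g,a), road(a,i)
round 3: derive reach(h,d) via R2 from reach(h,a), road(a,d)
round 3: derive reach(h,i) via R2 from reach(h,a), road(a,i)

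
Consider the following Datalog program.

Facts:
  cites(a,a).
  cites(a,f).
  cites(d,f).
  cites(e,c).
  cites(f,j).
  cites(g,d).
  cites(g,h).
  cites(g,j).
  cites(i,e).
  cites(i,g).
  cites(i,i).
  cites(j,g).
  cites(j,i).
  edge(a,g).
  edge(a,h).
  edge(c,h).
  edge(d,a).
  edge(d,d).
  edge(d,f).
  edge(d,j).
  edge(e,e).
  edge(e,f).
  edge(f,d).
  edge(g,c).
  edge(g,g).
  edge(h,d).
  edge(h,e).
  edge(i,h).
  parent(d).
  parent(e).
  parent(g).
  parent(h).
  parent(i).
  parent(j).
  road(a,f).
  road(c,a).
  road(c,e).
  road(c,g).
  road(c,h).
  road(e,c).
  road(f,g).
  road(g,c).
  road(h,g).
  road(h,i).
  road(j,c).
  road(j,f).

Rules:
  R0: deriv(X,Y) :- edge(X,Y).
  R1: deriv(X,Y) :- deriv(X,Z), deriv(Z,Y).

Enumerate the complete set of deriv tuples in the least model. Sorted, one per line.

deriv(a,a)
deriv(a,c)
deriv(a,d)
deriv(a,e)
deriv(a,f)
deriv(a,g)
deriv(a,h)
deriv(a,j)
deriv(c,a)
deriv(c,c)
deriv(c,d)
deriv(c,e)
deriv(c,f)
deriv(c,g)
deriv(c,h)
deriv(c,j)
deriv(d,a)
deriv(d,c)
deriv(d,d)
deriv(d,e)
deriv(d,f)
deriv(d,g)
deriv(d,h)
deriv(d,j)
deriv(e,a)
deriv(e,c)
deriv(e,d)
deriv(e,e)
deriv(e,f)
deriv(e,g)
deriv(e,h)
deriv(e,j)
deriv(f,a)
deriv(f,c)
deriv(f,d)
deriv(f,e)
deriv(f,f)
deriv(f,g)
deriv(f,h)
deriv(f,j)
deriv(g,a)
deriv(g,c)
deriv(g,d)
deriv(g,e)
deriv(g,f)
deriv(g,g)
deriv(g,h)
deriv(g,j)
deriv(h,a)
deriv(h,c)
deriv(h,d)
deriv(h,e)
deriv(h,f)
deriv(h,g)
deriv(h,h)
deriv(h,j)
deriv(i,a)
deriv(i,c)
deriv(i,d)
deriv(i,e)
deriv(i,f)
deriv(i,g)
deriv(i,h)
deriv(i,j)

round 1: derive deriv(a,g) via R0 from edge(a,g)
round 1: derive deriv(a,h) via R0 from edge(a,h)
round 1: derive deriv(c,h) via R0 from edge(c,h)
round 1: derive deriv(d,a) via R0 from edge(d,a)
round 1: derive deriv(d,d) via R0 from edge(d,d)
round 1: derive deriv(d,f) via R0 from edge(d,f)
round 1: derive deriv(d,j) via R0 from edge(d,j)
round 1: derive deriv(e,e) via R0 from edge(e,e)
round 1: derive deriv(e,f) via R0 from edge(e,f)
round 1: derive deriv(f,d) via R0 from edge(f,d)
round 1: derive deriv(g,c) via R0 from edge(g,c)
round 1: derive deriv(g,g) via R0 from edge(g,g)
round 1: derive deriv(h,d) via R0 from edge(h,d)
round 1: derive deriv(h,e) via R0 from edge(h,e)
round 1: derive deriv(i,h) via R0 from edge(i,h)
round 2: derive deriv(a,c) via R1 from deriv(a,g), deriv(g,c)
round 2: derive deriv(a,d) via R1 from deriv(a,h), deriv(h,d)
round 2: derive deriv(a,e) via R1 from deriv(a,h), deriv(h,e)
round 2: derive deriv(c,d) via R1 from deriv(c,h), deriv(h,d)
round 2: derive deriv(c,e) via R1 from deriv(c,h), deriv(h,e)
round 2: derive deriv(d,g) via R1 from deriv(d,a), deriv(a,g)
round 2: derive deriv(d,h) via R1 from deriv(d,a), deriv(a,h)
round 2: derive deriv(e,d) via R1 from deriv(e,f), deriv(f,d)
round 2: derive deriv(f,a) via R1 from deriv(f,d), deriv(d,a)
round 2: derive deriv(f,f) via R1 from deriv(f,d), deriv(d,f)
round 2: derive deriv(f,j) via R1 from deriv(f,d), deriv(d,j)
round 2: derive deriv(g,h) via R1 from deriv(g,c), deriv(c,h)
round 2: derive deriv(h,a) via R1 from deriv(h,d), deriv(d,a)
round 2: derive deriv(h,f) via R1 from deriv(h,d), deriv(d,f)
round 2: derive deriv(h,j) via R1 from deriv(h,d), deriv(d,j)
round 2: derive deriv(i,d) via R1 from deriv(i,h), deriv(h,d)
round 2: derive deriv(i,e) via R1 from deriv(i,h), deriv(h,e)
round 3: derive deriv(a,a) via R1 from deriv(a,d), deriv(d,a)
round 3: derive deriv(a,f) via R1 from deriv(a,d), deriv(d,f)
round 3: derive deriv(a,j) via R1 from deriv(a,d), deriv(d,j)
round 3: derive deriv(c,a) via R1 from deriv(c,d), deriv(d,a)
round 3: derive deriv(c,f) via R1 from deriv(c,d), deriv(d,f)
round 3: derive deriv(c,g) via R1 from deriv(c,d), deriv(d,g)
round 3: derive deriv(c,j) via R1 from deriv(c,d), deriv(d,j)
round 3: derive deriv(d,c) via R1 from deriv(d,a), deriv(a,c)
round 3: derive deriv(d,e) via R1 from deriv(d,a), deriv(a,e)
round 3: derive deriv(e,a) via R1 from deriv(e,d), deriv(d,a)
round 3: derive deriv(e,g) via R1 from deriv(e,d), deriv(d,g)
round 3: derive deriv(e,h) via R1 from deriv(e,d), deriv(d,h)
round 3: derive deriv(e,j) via R1 from deriv(e,d), deriv(d,j)
round 3: derive deriv(f,c) via R1 from deriv(f,a), deriv(a,c)
round 3: derive deriv(f,e) via R1 from deriv(f,a), deriv(a,e)
round 3: derive deriv(f,g) via R1 from deriv(f,a), deriv(a,g)
round 3: derive deriv(f,h) via R1 from deriv(f,a), deriv(a,h)
round 3: derive deriv(g,a) via R1 from deriv(g,h), deriv(h,a)
round 3: derive deriv(g,d) via R1 from deriv(g,c), deriv(c,d)
round 3: derive deriv(g,e) via R1 from deriv(g,c), deriv(c,e)
round 3: derive deriv(g,f) via R1 from deriv(g,h), deriv(h,f)
round 3: derive deriv(g,j) via R1 from deriv(g,h), deriv(h,j)
round 3: derive deriv(h,c) via R1 from deriv(h,a), deriv(a,c)
round 3: derive deriv(h,g) via R1 from deriv(h,a), deriv(a,g)
round 3: derive deriv(h,h) via R1 from deriv(h,a), deriv(a,h)
round 3: derive deriv(i,a) via R1 from deriv(i,d), deriv(d,a)
round 3: derive deriv(i,f) via R1 from deriv(i,d), deriv(d,f)
round 3: derive deriv(i,g) via R1 from deriv(i,d), deriv(d,g)
round 3: derive deriv(i,j) via R1 from deriv(i,d), deriv(d,j)
round 4: derive deriv(c,c) via R1 from deriv(c,a), deriv(a,c)
round 4: derive deriv(e,c) via R1 from deriv(e,a), deriv(a,c)
round 4: derive deriv(i,c) via R1 from deriv(i,a), deriv(a,c)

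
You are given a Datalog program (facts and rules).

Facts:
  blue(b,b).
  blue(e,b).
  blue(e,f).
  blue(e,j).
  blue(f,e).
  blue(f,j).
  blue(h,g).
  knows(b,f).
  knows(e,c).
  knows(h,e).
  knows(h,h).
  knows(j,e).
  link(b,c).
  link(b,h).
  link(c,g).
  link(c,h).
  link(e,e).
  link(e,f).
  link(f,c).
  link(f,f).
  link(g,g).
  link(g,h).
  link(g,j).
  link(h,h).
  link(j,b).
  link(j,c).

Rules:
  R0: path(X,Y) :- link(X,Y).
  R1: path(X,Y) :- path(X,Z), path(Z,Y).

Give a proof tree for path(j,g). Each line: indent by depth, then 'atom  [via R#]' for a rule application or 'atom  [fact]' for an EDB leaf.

round 1: derive path(b,c) via R0 from link(b,c)
round 1: derive path(b,h) via R0 from link(b,h)
round 1: derive path(c,g) via R0 from link(c,g)
round 1: derive path(c,h) via R0 from link(c,h)
round 1: derive path(e,e) via R0 from link(e,e)
round 1: derive path(e,f) via R0 from link(e,f)
round 1: derive path(f,c) via R0 from link(f,c)
round 1: derive path(f,f) via R0 from link(f,f)
round 1: derive path(g,g) via R0 from link(g,g)
round 1: derive path(g,h) via R0 from link(g,h)
round 1: derive path(g,j) via R0 from link(g,j)
round 1: derive path(h,h) via R0 from link(h,h)
round 1: derive path(j,b) via R0 from link(j,b)
round 1: derive path(j,c) via R0 from link(j,c)
round 2: derive path(b,g) via R1 from path(b,c), path(c,g)
round 2: derive path(c,j) via R1 from path(c,g), path(g,j)
round 2: derive path(e,c) via R1 from path(e,f), path(f,c)
round 2: derive path(f,g) via R1 from path(f,c), path(c,g)
round 2: derive path(f,h) via R1 from path(f,c), path(c,h)
round 2: derive path(g,b) via R1 from path(g,j), path(j,b)
round 2: derive path(g,c) via R1 from path(g,j), path(j,c)
round 2: derive path(j,g) via R1 from path(j,c), path(c,g)
round 2: derive path(j,h) via R1 from path(j,b), path(b,h)
round 3: derive path(b,b) via R1 from path(b,g), path(g,b)
round 3: derive path(b,j) via R1 from path(b,c), path(c,j)
round 3: derive path(c,b) via R1 from path(c,g), path(g,b)
round 3: derive path(c,c) via R1 from path(c,g), path(g,c)
round 3: derive path(e,g) via R1 from path(e,c), path(c,g)
round 3: derive path(e,h) via R1 from path(e,c), path(c,h)
round 3: derive path(e,j) via R1 from path(e,c), path(c,j)
round 3: derive path(f,b) via R1 from path(f,g), path(g,b)
round 3: derive path(f,j) via R1 from path(f,c), path(c,j)
round 3: derive path(j,j) via R1 from path(j,c), path(c,j)
round 4: derive path(e,b) via R1 from path(e,c), path(c,b)

path(j,g)  [via R1]
  path(j,c)  [via R0]
    link(j,c)  [fact]
  path(c,g)  [via R0]
    link(c,g)  [fact]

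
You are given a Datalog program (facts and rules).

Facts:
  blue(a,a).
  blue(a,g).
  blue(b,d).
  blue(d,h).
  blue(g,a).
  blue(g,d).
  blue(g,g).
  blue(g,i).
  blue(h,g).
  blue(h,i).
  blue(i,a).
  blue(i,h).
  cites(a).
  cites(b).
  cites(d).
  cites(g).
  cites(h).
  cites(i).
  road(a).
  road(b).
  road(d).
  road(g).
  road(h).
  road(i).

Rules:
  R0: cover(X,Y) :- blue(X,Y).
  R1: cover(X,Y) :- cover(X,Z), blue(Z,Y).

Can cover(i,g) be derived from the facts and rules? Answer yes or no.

yes

round 1: derive cover(a,a) via R0 from blue(a,a)
round 1: derive cover(a,g) via R0 from blue(a,g)
round 1: derive cover(b,d) via R0 from blue(b,d)
round 1: derive cover(d,h) via R0 from blue(d,h)
round 1: derive cover(g,a) via R0 from blue(g,a)
round 1: derive cover(g,d) via R0 from blue(g,d)
round 1: derive cover(g,g) via R0 from blue(g,g)
round 1: derive cover(g,i) via R0 from blue(g,i)
round 1: derive cover(h,g) via R0 from blue(h,g)
round 1: derive cover(h,i) via R0 from blue(h,i)
round 1: derive cover(i,a) via R0 from blue(i,a)
round 1: derive cover(i,h) via R0 from blue(i,h)
round 2: derive cover(a,d) via R1 from cover(a,g), blue(g,d)
round 2: derive cover(a,i) via R1 from cover(a,g), blue(g,i)
round 2: derive cover(b,h) via R1 from cover(b,d), blue(d,h)
round 2: derive cover(d,g) via R1 from cover(d,h), blue(h,g)
round 2: derive cover(d,i) via R1 from cover(d,h), blue(h,i)
round 2: derive cover(g,h) via R1 from cover(g,d), blue(d,h)
round 2: derive cover(h,a) via R1 from cover(h,g), blue(g,a)
round 2: derive cover(h,d) via R1 from cover(h,g), blue(g,d)
round 2: derive cover(h,h) via R1 from cover(h,i), blue(i,h)
round 2: derive cover(i,g) via R1 from cover(i,a), blue(a,g)
round 2: derive cover(i,i) via R1 from cover(i,h), blue(h,i)
round 3: derive cover(a,h) via R1 from cover(a,d), blue(d,h)
round 3: derive cover(b,g) via R1 from cover(b,h), blue(h,g)
round 3: derive cover(b,i) via R1 from cover(b,h), blue(h,i)
round 3: derive cover(d,a) via R1 from cover(d,g), blue(g,a)
round 3: derive cover(d,d) via R1 from cover(d,g), blue(g,d)
round 3: derive cover(i,d) via R1 from cover(i,g), blue(g,d)
round 4: derive cover(b,a) via R1 from cover(b,g), blue(g,a)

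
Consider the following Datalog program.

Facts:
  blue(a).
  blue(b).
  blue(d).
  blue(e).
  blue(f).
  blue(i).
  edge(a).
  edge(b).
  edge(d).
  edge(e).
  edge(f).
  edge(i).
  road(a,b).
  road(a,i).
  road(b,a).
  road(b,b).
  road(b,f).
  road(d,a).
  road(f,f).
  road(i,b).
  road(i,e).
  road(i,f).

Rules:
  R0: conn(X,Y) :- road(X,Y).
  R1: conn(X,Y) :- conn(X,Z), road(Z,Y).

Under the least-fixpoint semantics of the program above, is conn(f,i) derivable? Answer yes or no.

no

round 1: derive conn(a,b) via R0 from road(a,b)
round 1: derive conn(a,i) via R0 from road(a,i)
round 1: derive conn(b,a) via R0 from road(b,a)
round 1: derive conn(b,b) via R0 from road(b,b)
round 1: derive conn(b,f) via R0 from road(b,f)
round 1: derive conn(d,a) via R0 from road(d,a)
round 1: derive conn(f,f) via R0 from road(f,f)
round 1: derive conn(i,b) via R0 from road(i,b)
round 1: derive conn(i,e) via R0 from road(i,e)
round 1: derive conn(i,f) via R0 from road(i,f)
round 2: derive conn(a,a) via R1 from conn(a,b), road(b,a)
round 2: derive conn(a,e) via R1 from conn(a,i), road(i,e)
round 2: derive conn(a,f) via R1 from conn(a,b), road(b,f)
round 2: derive conn(b,i) via R1 from conn(b,a), road(a,i)
round 2: derive conn(d,b) via R1 from conn(d,a), road(a,b)
round 2: derive conn(d,i) via R1 from conn(d,a), road(a,i)
round 2: derive conn(i,a) via R1 from conn(i,b), road(b,a)
round 3: derive conn(b,e) via R1 from conn(b,i), road(i,e)
round 3: derive conn(d,e) via R1 from conn(d,i), road(i,e)
round 3: derive conn(d,f) via R1 from conn(d,b), road(b,f)
round 3: derive conn(i,i) via R1 from conn(i,a), road(a,i)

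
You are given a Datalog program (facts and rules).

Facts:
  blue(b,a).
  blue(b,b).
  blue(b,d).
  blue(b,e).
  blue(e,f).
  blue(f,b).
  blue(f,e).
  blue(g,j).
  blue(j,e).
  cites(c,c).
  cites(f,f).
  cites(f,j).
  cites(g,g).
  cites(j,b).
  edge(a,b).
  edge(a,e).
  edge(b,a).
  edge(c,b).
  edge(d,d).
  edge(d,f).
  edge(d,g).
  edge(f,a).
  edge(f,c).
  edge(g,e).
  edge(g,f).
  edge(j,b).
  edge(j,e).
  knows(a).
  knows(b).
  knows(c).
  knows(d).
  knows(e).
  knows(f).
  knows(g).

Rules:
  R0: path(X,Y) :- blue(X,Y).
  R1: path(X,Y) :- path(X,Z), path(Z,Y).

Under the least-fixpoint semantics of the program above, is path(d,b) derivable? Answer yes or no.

round 1: derive path(b,a) via R0 from blue(b,a)
round 1: derive path(b,b) via R0 from blue(b,b)
round 1: derive path(b,d) via R0 from blue(b,d)
round 1: derive path(b,e) via R0 from blue(b,e)
round 1: derive path(e,f) via R0 from blue(e,f)
round 1: derive path(f,b) via R0 from blue(f,b)
round 1: derive path(f,e) via R0 from blue(f,e)
round 1: derive path(g,j) via R0 from blue(g,j)
round 1: derive path(j,e) via R0 from blue(j,e)
round 2: derive path(b,f) via R1 from path(b,e), path(e,f)
round 2: derive path(e,b) via R1 from path(e,f), path(f,b)
round 2: derive path(e,e) via R1 from path(e,f), path(f,e)
round 2: derive path(f,a) via R1 from path(f,b), path(b,a)
round 2: derive path(f,d) via R1 from path(f,b), path(b,d)
round 2: derive path(f,f) via R1 from path(f,e), path(e,f)
round 2: derive path(g,e) via R1 from path(g,j), path(j,e)
round 2: derive path(j,f) via R1 from path(j,e), path(e,f)
round 3: derive path(e,a) via R1 from path(e,b), path(b,a)
round 3: derive path(e,d) via R1 from path(e,b), path(b,d)
round 3: derive path(g,b) via R1 from path(g,e), path(e,b)
round 3: derive path(g,f) via R1 from path(g,e), path(e,f)
round 3: derive path(j,a) via R1 from path(j,f), path(f,a)
round 3: derive path(j,b) via R1 from path(j,e), path(e,b)
round 3: derive path(j,d) via R1 from path(j,f), path(f,d)
round 4: derive path(g,a) via R1 from path(g,b), path(b,a)
round 4: derive path(g,d) via R1 from path(g,b), path(b,d)

no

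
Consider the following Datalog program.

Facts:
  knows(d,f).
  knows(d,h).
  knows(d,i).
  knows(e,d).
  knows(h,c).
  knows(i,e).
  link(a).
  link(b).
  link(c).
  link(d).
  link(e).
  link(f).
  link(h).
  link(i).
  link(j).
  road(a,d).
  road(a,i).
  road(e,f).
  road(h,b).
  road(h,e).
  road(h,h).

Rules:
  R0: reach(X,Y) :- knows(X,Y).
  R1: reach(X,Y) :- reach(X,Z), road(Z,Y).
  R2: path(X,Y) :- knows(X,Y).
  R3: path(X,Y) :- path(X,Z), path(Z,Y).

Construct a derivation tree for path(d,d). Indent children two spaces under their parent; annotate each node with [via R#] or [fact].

round 1: derive path(d,f) via R2 from knows(d,f)
round 1: derive path(d,h) via R2 from knows(d,h)
round 1: derive path(d,i) via R2 from knows(d,i)
round 1: derive path(e,d) via R2 from knows(e,d)
round 1: derive path(h,c) via R2 from knows(h,c)
round 1: derive path(i,e) via R2 from knows(i,e)
round 2: derive path(d,c) via R3 from path(d,h), path(h,c)
round 2: derive path(d,e) via R3 from path(d,i), path(i,e)
round 2: derive path(e,f) via R3 from path(e,d), path(d,f)
round 2: derive path(e,h) via R3 from path(e,d), path(d,h)
round 2: derive path(e,i) via R3 from path(e,d), path(d,i)
round 2: derive path(i,d) via R3 from path(i,e), path(e,d)
round 3: derive path(d,d) via R3 from path(d,e), path(e,d)
round 3: derive path(e,c) via R3 from path(e,d), path(d,c)
round 3: derive path(e,e) via R3 from path(e,d), path(d,e)
round 3: derive path(i,c) via R3 from path(i,d), path(d,c)
round 3: derive path(i,f) via R3 from path(i,d), path(d,f)
round 3: derive path(i,h) via R3 from path(i,d), path(d,h)
round 3: derive path(i,i) via R3 from path(i,d), path(d,i)

path(d,d)  [via R3]
  path(d,e)  [via R3]
    path(d,i)  [via R2]
      knows(d,i)  [fact]
    path(i,e)  [via R2]
      knows(i,e)  [fact]
  path(e,d)  [via R2]
    knows(e,d)  [fact]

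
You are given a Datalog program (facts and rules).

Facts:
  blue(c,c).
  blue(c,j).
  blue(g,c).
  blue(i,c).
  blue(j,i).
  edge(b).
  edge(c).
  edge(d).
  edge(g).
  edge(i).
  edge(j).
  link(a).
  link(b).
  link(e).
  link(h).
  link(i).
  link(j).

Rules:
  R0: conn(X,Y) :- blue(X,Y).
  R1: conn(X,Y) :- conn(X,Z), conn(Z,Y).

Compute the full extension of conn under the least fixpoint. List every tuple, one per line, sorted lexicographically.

round 1: derive conn(c,c) via R0 from blue(c,c)
round 1: derive conn(c,j) via R0 from blue(c,j)
round 1: derive conn(g,c) via R0 from blue(g,c)
round 1: derive conn(i,c) via R0 from blue(i,c)
round 1: derive conn(j,i) via R0 from blue(j,i)
round 2: derive conn(c,i) via R1 from conn(c,j), conn(j,i)
round 2: derive conn(g,j) via R1 from conn(g,c), conn(c,j)
round 2: derive conn(i,j) via R1 from conn(i,c), conn(c,j)
round 2: derive conn(j,c) via R1 from conn(j,i), conn(i,c)
round 3: derive conn(g,i) via R1 from conn(g,c), conn(c,i)
round 3: derive conn(i,i) via R1 from conn(i,c), conn(c,i)
round 3: derive conn(j,j) via R1 from conn(j,c), conn(c,j)

conn(c,c)
conn(c,i)
conn(c,j)
conn(g,c)
conn(g,i)
conn(g,j)
conn(i,c)
conn(i,i)
conn(i,j)
conn(j,c)
conn(j,i)
conn(j,j)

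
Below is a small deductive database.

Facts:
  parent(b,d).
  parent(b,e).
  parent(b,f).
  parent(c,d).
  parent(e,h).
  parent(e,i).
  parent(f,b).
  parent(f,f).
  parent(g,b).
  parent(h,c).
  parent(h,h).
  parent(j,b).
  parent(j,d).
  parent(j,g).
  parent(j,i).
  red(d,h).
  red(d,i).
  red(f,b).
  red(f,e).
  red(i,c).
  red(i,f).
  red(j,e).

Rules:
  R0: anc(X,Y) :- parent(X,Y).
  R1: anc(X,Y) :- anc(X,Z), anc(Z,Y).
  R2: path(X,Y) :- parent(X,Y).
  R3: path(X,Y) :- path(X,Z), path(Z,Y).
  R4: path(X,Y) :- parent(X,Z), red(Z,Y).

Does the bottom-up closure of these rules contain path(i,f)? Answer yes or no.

no

round 1: derive path(b,d) via R2 from parent(b,d)
round 1: derive path(b,e) via R2 from parent(b,e)
round 1: derive path(b,f) via R2 from parent(b,f)
round 1: derive path(c,d) via R2 from parent(c,d)
round 1: derive path(e,h) via R2 from parent(e,h)
round 1: derive path(e,i) via R2 from parent(e,i)
round 1: derive path(f,b) via R2 from parent(f,b)
round 1: derive path(f,f) via R2 from parent(f,f)
round 1: derive path(g,b) via R2 from parent(g,b)
round 1: derive path(h,c) via R2 from parent(h,c)
round 1: derive path(h,h) via R2 from parent(h,h)
round 1: derive path(j,b) via R2 from parent(j,b)
round 1: derive path(j,d) via R2 from parent(j,d)
round 1: derive path(j,g) via R2 from parent(j,g)
round 1: derive path(j,i) via R2 from parent(j,i)
round 1: derive path(b,b) via R4 from parent(b,f), red(f,b)
round 1: derive path(b,h) via R4 from parent(b,d), red(d,h)
round 1: derive path(b,i) via R4 from parent(b,d), red(d,i)
round 1: derive path(c,h) via R4 from parent(c,d), red(d,h)
round 1: derive path(c,i) via R4 from parent(c,d), red(d,i)
round 1: derive path(e,c) via R4 from parent(e,i), red(i,c)
round 1: derive path(e,f) via R4 from parent(e,i), red(i,f)
round 1: derive path(f,e) via R4 from parent(f,f), red(f,e)
round 1: derive path(j,c) via R4 from parent(j,i), red(i,c)
round 1: derive path(j,f) via R4 from parent(j,i), red(i,f)
round 1: derive path(j,h) via R4 from parent(j,d), red(d,h)
round 2: derive path(b,c) via R3 from path(b,e), path(e,c)
round 2: derive path(c,c) via R3 from path(c,h), path(h,c)
round 2: derive path(e,b) via R3 from path(e,f), path(f,b)
round 2: derive path(e,d) via R3 from path(e,c), path(c,d)
round 2: derive path(e,e) via R3 from path(e,f), path(f,e)
round 2: derive path(f,c) via R3 from path(f,e), path(e,c)
round 2: derive path(f,d) via R3 from path(f,b), path(b,d)
round 2: derive path(f,h) via R3 from path(f,b), path(b,h)
round 2: derive path(f,i) via R3 from path(f,b), path(b,i)
round 2: derive path(g,d) via R3 from path(g,b), path(b,d)
round 2: derive path(g,e) via R3 from path(g,b), path(b,e)
round 2: derive path(g,f) via R3 from path(g,b), path(b,f)
round 2: derive path(g,h) via R3 from path(g,b), path(b,h)
round 2: derive path(g,i) via R3 from path(g,b), path(b,i)
round 2: derive path(h,d) via R3 from path(h,c), path(c,d)
round 2: derive path(h,i) via R3 from path(h,c), path(c,i)
round 2: derive path(j,e) via R3 from path(j,b), path(b,e)
round 3: derive path(g,c) via R3 from path(g,b), path(b,c)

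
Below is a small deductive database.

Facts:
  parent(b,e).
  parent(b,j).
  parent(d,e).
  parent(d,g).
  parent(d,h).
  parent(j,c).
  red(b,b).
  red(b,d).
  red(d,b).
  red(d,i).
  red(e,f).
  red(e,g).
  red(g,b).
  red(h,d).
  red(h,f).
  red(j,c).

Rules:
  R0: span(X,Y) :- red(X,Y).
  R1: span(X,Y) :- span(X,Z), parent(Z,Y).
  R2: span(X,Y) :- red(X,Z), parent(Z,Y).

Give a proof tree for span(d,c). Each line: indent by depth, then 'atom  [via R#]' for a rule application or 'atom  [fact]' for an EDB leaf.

span(d,c)  [via R1]
  span(d,j)  [via R2]
    red(d,b)  [fact]
    parent(b,j)  [fact]
  parent(j,c)  [fact]

round 1: derive span(b,b) via R0 from red(b,b)
round 1: derive span(b,d) via R0 from red(b,d)
round 1: derive span(d,b) via R0 from red(d,b)
round 1: derive span(d,i) via R0 from red(d,i)
round 1: derive span(e,f) via R0 from red(e,f)
round 1: derive span(e,g) via R0 from red(e,g)
round 1: derive span(g,b) via R0 from red(g,b)
round 1: derive span(h,d) via R0 from red(h,d)
round 1: derive span(h,f) via R0 from red(h,f)
round 1: derive span(j,c) via R0 from red(j,c)
round 1: derive span(b,e) via R2 from red(b,b), parent(b,e)
round 1: derive span(b,g) via R2 from red(b,d), parent(d,g)
round 1: derive span(b,h) via R2 from red(b,d), parent(d,h)
round 1: derive span(b,j) via R2 from red(b,b), parent(b,j)
round 1: derive span(d,e) via R2 from red(d,b), parent(b,e)
round 1: derive span(d,j) via R2 from red(d,b), parent(b,j)
round 1: derive span(g,e) via R2 from red(g,b), parent(b,e)
round 1: derive span(g,j) via R2 from red(g,b), parent(b,j)
round 1: derive span(h,e) via R2 from red(h,d), parent(d,e)
round 1: derive span(h,g) via R2 from red(h,d), parent(d,g)
round 1: derive span(h,h) via R2 from red(h,d), parent(d,h)
round 2: derive span(b,c) via R1 from span(b,j), parent(j,c)
round 2: derive span(d,c) via R1 from span(d,j), parent(j,c)
round 2: derive span(g,c) via R1 from span(g,j), parent(j,c)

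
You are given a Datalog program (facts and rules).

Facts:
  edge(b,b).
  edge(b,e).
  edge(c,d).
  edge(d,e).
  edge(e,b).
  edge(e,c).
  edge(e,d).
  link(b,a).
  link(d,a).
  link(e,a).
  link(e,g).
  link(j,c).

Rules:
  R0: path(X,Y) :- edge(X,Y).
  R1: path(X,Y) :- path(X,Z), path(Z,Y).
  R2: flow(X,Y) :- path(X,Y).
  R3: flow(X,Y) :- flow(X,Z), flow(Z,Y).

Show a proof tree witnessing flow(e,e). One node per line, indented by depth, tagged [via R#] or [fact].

round 1: derive path(b,b) via R0 from edge(b,b)
round 1: derive path(b,e) via R0 from edge(b,e)
round 1: derive path(c,d) via R0 from edge(c,d)
round 1: derive path(d,e) via R0 from edge(d,e)
round 1: derive path(e,b) via R0 from edge(e,b)
round 1: derive path(e,c) via R0 from edge(e,c)
round 1: derive path(e,d) via R0 from edge(e,d)
round 2: derive path(b,c) via R1 from path(b,e), path(e,c)
round 2: derive path(b,d) via R1 from path(b,e), path(e,d)
round 2: derive path(c,e) via R1 from path(c,d), path(d,e)
round 2: derive path(d,b) via R1 from path(d,e), path(e,b)
round 2: derive path(d,c) via R1 from path(d,e), path(e,c)
round 2: derive path(d,d) via R1 from path(d,e), path(e,d)
round 2: derive path(e,e) via R1 from path(e,b), path(b,e)
round 2: derive flow(b,b) via R2 from path(b,b)
round 2: derive flow(b,e) via R2 from path(b,e)
round 2: derive flow(c,d) via R2 from path(c,d)
round 2: derive flow(d,e) via R2 from path(d,e)
round 2: derive flow(e,b) via R2 from path(e,b)
round 2: derive flow(e,c) via R2 from path(e,c)
round 2: derive flow(e,d) via R2 from path(e,d)
round 3: derive path(c,b) via R1 from path(c,d), path(d,b)
round 3: derive path(c,c) via R1 from path(c,d), path(d,c)
round 3: derive flow(b,c) via R2 from path(b,c)
round 3: derive flow(b,d) via R2 from path(b,d)
round 3: derive flow(c,e) via R2 from path(c,e)
round 3: derive flow(d,b) via R2 from path(d,b)
round 3: derive flow(d,c) via R2 from path(d,c)
round 3: derive flow(d,d) via R2 from path(d,d)
round 3: derive flow(e,e) via R2 from path(e,e)
round 4: derive flow(c,b) via R2 from path(c,b)
round 4: derive flow(c,c) via R2 from path(c,c)

flow(e,e)  [via R2]
  path(e,e)  [via R1]
    path(e,b)  [via R0]
      edge(e,b)  [fact]
    path(b,e)  [via R0]
      edge(b,e)  [fact]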